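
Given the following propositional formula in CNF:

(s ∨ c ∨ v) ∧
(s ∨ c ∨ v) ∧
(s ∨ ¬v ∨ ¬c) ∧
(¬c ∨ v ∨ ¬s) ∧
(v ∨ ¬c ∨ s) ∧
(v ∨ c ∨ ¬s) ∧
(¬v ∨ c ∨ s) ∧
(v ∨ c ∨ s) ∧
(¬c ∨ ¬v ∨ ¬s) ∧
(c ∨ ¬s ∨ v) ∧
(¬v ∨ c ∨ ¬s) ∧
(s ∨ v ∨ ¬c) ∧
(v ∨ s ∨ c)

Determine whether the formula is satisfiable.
No

No, the formula is not satisfiable.

No assignment of truth values to the variables can make all 13 clauses true simultaneously.

The formula is UNSAT (unsatisfiable).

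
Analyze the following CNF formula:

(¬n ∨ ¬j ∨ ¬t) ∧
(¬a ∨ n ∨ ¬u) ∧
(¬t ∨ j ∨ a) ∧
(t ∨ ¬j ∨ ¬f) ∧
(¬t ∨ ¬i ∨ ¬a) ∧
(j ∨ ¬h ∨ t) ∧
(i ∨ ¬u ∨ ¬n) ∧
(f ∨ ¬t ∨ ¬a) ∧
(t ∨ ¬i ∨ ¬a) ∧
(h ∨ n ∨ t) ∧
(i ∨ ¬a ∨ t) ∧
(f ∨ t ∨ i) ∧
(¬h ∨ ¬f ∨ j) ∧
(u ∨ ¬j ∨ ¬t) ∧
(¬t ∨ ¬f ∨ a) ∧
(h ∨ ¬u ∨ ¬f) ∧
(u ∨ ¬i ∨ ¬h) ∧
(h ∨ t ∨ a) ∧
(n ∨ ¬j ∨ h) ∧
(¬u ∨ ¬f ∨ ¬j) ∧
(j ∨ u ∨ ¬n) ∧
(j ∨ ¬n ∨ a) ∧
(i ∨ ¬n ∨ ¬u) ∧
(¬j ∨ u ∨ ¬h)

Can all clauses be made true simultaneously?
Yes

Yes, the formula is satisfiable.

One satisfying assignment is: t=True, j=True, n=False, i=False, a=False, u=True, f=False, h=True

Verification: With this assignment, all 24 clauses evaluate to true.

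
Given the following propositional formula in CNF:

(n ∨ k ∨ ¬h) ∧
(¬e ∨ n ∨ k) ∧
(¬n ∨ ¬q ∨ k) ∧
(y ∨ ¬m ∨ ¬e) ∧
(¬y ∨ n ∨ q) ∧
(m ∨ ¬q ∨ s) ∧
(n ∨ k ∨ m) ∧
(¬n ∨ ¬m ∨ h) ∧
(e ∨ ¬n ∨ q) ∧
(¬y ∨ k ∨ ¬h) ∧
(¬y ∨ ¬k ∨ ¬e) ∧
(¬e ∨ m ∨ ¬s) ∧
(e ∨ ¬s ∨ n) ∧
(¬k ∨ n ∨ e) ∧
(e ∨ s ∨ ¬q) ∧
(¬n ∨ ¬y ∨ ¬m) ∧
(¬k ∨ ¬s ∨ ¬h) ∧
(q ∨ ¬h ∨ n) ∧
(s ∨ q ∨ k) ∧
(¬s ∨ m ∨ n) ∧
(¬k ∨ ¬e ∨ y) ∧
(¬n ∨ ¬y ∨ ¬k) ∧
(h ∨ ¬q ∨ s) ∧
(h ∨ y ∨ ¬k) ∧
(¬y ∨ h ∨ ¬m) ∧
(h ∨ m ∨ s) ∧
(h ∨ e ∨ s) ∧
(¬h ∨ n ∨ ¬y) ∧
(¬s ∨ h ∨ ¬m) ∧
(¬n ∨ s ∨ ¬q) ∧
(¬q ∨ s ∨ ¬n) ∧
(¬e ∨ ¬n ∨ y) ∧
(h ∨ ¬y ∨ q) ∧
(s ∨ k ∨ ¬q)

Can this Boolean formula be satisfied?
No

No, the formula is not satisfiable.

No assignment of truth values to the variables can make all 34 clauses true simultaneously.

The formula is UNSAT (unsatisfiable).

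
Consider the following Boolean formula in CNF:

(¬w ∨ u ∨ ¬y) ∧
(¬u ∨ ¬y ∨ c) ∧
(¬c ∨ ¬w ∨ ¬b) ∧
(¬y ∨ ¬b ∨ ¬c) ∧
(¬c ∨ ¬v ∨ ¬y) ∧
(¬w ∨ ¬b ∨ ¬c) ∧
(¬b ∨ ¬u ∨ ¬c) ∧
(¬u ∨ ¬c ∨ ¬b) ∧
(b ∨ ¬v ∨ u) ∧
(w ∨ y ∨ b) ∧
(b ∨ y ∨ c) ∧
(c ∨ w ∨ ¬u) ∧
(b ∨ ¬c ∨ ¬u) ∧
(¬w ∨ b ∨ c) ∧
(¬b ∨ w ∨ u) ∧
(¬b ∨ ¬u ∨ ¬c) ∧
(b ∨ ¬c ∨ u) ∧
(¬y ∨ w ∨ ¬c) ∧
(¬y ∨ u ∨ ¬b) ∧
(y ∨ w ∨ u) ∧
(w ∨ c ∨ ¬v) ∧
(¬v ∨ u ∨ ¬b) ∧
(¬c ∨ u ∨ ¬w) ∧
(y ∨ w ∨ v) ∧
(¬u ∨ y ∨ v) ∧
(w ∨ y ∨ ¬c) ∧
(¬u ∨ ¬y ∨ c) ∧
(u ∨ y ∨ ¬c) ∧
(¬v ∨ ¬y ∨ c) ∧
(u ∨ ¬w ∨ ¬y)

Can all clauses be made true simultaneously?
Yes

Yes, the formula is satisfiable.

One satisfying assignment is: v=False, y=True, w=False, u=False, c=False, b=False

Verification: With this assignment, all 30 clauses evaluate to true.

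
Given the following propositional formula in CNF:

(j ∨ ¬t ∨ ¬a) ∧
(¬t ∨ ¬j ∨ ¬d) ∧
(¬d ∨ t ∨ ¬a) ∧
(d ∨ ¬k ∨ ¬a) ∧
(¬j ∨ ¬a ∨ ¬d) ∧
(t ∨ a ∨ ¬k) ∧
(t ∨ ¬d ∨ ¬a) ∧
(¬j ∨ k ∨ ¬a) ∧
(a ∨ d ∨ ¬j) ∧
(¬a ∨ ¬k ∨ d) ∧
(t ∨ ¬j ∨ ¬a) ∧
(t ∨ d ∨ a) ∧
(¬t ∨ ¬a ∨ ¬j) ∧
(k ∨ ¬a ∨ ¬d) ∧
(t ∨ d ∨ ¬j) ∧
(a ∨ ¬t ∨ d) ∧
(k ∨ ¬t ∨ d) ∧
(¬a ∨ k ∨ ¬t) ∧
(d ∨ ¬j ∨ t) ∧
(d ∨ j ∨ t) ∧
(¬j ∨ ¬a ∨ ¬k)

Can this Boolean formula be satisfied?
Yes

Yes, the formula is satisfiable.

One satisfying assignment is: t=False, k=False, a=False, j=False, d=True

Verification: With this assignment, all 21 clauses evaluate to true.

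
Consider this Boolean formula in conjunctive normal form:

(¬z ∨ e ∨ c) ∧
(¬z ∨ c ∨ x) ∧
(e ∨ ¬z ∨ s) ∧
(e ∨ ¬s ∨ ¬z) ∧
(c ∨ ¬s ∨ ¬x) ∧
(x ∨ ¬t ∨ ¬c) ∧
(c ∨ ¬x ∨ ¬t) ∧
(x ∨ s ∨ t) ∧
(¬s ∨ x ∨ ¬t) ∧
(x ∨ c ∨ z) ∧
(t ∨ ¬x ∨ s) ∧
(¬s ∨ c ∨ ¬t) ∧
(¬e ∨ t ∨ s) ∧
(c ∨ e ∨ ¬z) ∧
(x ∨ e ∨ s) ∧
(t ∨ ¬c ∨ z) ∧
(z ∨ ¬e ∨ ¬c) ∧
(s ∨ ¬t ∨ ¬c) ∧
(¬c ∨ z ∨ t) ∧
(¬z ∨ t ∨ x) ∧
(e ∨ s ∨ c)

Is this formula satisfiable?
Yes

Yes, the formula is satisfiable.

One satisfying assignment is: t=False, z=True, x=True, c=True, s=True, e=True

Verification: With this assignment, all 21 clauses evaluate to true.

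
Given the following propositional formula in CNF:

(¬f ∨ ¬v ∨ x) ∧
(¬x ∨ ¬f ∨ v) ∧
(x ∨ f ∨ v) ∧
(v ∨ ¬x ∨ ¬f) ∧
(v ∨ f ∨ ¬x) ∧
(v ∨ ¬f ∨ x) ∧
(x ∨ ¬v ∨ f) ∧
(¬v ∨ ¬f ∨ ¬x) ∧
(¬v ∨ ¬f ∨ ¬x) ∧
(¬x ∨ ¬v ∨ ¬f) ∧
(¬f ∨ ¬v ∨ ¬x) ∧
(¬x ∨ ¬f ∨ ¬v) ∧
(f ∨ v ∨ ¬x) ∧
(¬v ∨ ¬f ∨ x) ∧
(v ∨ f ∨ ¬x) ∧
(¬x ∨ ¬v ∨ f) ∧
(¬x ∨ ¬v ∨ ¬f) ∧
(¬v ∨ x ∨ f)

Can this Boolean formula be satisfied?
No

No, the formula is not satisfiable.

No assignment of truth values to the variables can make all 18 clauses true simultaneously.

The formula is UNSAT (unsatisfiable).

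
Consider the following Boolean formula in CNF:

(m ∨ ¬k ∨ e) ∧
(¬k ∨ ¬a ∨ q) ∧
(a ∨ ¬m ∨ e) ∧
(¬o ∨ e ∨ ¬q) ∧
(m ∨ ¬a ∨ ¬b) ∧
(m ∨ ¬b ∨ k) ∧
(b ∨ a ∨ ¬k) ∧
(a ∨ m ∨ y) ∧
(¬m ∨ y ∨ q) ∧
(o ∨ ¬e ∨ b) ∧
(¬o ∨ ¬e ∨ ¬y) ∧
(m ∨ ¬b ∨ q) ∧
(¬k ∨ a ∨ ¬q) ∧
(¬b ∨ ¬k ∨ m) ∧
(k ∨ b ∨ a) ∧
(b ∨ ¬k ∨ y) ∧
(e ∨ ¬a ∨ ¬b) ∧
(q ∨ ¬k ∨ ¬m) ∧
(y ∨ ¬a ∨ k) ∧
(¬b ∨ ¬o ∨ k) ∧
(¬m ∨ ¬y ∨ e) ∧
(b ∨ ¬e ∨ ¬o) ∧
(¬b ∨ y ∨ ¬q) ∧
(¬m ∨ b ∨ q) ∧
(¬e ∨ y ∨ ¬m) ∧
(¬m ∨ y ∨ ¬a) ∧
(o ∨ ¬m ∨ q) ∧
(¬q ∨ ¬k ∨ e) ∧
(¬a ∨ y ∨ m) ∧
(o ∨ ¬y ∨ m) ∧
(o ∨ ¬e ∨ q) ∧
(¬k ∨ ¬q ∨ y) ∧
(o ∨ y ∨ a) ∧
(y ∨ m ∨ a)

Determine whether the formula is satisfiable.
Yes

Yes, the formula is satisfiable.

One satisfying assignment is: y=True, m=True, a=False, e=True, k=False, b=True, o=False, q=True

Verification: With this assignment, all 34 clauses evaluate to true.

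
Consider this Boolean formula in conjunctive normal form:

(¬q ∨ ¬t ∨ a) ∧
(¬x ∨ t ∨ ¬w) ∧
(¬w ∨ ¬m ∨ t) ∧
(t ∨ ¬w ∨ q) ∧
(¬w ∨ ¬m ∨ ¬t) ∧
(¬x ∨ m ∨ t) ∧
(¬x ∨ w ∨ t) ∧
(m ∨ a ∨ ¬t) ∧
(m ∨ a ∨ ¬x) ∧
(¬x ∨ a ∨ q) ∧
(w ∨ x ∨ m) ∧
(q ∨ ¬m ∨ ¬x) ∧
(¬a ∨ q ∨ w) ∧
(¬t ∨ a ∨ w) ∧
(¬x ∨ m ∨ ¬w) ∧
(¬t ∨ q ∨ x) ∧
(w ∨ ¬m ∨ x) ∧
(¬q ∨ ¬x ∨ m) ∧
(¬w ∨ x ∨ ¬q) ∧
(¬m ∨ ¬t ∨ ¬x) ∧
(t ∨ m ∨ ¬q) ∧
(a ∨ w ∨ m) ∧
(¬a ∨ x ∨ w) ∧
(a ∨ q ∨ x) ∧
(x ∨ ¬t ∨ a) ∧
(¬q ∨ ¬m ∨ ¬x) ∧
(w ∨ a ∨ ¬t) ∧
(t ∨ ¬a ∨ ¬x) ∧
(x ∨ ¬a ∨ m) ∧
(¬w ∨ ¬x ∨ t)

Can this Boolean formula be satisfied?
No

No, the formula is not satisfiable.

No assignment of truth values to the variables can make all 30 clauses true simultaneously.

The formula is UNSAT (unsatisfiable).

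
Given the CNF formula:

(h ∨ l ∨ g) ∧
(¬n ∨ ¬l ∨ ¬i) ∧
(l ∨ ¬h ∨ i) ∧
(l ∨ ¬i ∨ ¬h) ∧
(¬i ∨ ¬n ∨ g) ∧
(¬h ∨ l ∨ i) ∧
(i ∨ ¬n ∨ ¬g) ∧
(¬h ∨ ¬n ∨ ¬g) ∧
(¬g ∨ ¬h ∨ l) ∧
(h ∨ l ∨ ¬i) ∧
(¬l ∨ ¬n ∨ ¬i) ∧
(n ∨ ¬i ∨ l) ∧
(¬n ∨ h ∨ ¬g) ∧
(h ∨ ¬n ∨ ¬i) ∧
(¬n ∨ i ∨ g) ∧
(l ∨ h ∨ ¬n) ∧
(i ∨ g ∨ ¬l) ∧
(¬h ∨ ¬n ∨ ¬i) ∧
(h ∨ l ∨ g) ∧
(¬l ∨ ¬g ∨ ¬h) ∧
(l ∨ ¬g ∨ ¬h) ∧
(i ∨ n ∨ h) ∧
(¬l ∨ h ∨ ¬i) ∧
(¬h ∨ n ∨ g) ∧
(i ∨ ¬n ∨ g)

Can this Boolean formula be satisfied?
No

No, the formula is not satisfiable.

No assignment of truth values to the variables can make all 25 clauses true simultaneously.

The formula is UNSAT (unsatisfiable).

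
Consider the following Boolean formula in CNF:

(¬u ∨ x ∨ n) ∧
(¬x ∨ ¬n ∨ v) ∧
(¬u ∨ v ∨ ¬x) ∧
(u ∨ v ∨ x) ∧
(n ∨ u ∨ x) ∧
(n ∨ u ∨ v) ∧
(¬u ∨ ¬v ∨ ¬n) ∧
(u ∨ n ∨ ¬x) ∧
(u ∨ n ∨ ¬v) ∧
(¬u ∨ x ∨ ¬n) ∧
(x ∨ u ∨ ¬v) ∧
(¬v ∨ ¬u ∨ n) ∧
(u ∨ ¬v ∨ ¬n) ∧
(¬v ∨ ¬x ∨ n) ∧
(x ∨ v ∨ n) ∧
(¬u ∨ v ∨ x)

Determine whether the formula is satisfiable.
No

No, the formula is not satisfiable.

No assignment of truth values to the variables can make all 16 clauses true simultaneously.

The formula is UNSAT (unsatisfiable).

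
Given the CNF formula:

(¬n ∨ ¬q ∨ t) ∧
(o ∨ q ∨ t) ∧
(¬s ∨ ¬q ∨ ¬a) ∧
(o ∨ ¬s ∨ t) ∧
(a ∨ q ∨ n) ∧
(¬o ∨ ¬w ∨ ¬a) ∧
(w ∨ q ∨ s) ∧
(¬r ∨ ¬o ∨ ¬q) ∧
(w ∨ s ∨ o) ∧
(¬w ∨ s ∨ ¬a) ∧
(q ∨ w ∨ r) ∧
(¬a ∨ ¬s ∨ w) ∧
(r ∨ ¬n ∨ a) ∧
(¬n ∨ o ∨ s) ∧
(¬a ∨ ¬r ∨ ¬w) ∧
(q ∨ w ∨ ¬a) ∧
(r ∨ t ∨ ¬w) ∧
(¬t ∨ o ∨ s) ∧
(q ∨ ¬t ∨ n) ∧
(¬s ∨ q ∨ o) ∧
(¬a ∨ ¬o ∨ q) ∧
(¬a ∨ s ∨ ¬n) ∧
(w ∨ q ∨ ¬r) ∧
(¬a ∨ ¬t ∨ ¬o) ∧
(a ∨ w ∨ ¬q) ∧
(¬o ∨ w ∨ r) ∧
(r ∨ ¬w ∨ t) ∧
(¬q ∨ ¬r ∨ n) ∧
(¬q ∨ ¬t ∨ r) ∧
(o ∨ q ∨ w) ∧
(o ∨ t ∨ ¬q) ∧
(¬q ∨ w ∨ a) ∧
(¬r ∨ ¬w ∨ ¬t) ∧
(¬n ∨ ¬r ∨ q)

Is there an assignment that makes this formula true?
No

No, the formula is not satisfiable.

No assignment of truth values to the variables can make all 34 clauses true simultaneously.

The formula is UNSAT (unsatisfiable).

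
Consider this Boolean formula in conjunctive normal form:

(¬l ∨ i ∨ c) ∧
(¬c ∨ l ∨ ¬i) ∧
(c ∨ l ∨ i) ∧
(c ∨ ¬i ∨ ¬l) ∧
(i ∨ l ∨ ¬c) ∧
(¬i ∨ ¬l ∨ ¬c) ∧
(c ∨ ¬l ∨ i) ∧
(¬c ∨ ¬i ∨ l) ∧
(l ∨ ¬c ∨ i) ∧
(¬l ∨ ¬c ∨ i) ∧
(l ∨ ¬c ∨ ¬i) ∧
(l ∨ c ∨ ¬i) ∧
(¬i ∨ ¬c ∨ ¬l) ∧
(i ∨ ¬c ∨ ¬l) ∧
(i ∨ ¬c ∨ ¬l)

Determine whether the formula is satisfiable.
No

No, the formula is not satisfiable.

No assignment of truth values to the variables can make all 15 clauses true simultaneously.

The formula is UNSAT (unsatisfiable).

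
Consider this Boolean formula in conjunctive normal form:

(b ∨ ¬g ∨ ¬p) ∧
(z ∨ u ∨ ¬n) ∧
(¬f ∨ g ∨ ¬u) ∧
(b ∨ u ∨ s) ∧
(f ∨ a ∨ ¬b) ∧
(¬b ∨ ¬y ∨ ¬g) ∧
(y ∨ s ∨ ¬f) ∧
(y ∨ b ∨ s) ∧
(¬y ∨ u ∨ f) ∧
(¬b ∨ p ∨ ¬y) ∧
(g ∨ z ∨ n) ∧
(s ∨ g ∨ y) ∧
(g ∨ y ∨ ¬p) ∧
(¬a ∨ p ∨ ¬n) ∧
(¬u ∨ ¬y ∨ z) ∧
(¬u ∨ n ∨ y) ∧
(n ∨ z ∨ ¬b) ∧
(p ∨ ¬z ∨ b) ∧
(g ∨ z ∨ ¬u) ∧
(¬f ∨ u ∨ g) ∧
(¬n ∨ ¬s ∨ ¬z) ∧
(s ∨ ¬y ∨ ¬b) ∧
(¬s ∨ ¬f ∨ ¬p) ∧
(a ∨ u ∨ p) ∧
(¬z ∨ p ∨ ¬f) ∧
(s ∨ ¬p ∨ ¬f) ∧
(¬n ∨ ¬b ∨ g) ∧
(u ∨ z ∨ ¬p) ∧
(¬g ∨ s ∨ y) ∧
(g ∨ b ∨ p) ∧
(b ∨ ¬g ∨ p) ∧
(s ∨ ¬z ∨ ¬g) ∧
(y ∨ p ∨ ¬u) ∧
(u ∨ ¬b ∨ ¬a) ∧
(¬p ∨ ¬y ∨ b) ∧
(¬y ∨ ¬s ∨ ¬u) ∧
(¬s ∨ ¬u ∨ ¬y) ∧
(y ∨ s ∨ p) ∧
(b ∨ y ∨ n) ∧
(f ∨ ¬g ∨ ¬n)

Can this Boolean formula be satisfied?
No

No, the formula is not satisfiable.

No assignment of truth values to the variables can make all 40 clauses true simultaneously.

The formula is UNSAT (unsatisfiable).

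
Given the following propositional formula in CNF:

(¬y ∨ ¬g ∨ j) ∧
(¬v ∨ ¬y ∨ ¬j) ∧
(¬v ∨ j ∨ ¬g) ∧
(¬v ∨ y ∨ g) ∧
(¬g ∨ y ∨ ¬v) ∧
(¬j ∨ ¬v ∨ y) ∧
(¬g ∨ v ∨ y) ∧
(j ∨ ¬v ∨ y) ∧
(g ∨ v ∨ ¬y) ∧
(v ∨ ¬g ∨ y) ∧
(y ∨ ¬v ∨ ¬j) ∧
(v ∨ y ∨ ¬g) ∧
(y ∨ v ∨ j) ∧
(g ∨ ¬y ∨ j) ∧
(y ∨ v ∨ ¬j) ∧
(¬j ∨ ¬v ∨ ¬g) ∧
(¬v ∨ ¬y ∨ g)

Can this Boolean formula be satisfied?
Yes

Yes, the formula is satisfiable.

One satisfying assignment is: j=True, v=False, y=True, g=True

Verification: With this assignment, all 17 clauses evaluate to true.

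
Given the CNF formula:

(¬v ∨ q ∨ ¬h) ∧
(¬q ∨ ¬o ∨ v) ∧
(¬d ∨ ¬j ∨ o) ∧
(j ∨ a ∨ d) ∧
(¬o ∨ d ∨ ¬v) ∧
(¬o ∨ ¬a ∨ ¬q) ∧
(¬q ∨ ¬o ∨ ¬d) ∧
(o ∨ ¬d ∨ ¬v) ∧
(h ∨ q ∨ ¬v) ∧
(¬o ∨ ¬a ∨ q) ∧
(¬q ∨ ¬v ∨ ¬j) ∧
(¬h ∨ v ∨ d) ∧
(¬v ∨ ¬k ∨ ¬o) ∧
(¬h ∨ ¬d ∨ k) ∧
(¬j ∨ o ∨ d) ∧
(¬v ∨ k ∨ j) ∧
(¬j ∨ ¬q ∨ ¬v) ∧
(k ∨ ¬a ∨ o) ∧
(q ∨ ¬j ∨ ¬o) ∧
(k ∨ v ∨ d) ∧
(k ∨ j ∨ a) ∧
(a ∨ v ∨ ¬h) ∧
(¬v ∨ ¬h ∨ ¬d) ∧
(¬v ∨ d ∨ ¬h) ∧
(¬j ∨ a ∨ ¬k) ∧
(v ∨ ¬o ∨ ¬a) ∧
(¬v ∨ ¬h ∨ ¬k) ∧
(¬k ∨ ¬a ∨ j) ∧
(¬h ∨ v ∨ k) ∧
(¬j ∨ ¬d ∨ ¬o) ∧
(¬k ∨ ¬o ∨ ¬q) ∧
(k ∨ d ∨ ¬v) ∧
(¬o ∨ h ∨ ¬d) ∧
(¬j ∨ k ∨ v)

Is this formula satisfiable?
Yes

Yes, the formula is satisfiable.

One satisfying assignment is: q=True, a=False, o=False, d=True, h=False, v=False, j=False, k=True

Verification: With this assignment, all 34 clauses evaluate to true.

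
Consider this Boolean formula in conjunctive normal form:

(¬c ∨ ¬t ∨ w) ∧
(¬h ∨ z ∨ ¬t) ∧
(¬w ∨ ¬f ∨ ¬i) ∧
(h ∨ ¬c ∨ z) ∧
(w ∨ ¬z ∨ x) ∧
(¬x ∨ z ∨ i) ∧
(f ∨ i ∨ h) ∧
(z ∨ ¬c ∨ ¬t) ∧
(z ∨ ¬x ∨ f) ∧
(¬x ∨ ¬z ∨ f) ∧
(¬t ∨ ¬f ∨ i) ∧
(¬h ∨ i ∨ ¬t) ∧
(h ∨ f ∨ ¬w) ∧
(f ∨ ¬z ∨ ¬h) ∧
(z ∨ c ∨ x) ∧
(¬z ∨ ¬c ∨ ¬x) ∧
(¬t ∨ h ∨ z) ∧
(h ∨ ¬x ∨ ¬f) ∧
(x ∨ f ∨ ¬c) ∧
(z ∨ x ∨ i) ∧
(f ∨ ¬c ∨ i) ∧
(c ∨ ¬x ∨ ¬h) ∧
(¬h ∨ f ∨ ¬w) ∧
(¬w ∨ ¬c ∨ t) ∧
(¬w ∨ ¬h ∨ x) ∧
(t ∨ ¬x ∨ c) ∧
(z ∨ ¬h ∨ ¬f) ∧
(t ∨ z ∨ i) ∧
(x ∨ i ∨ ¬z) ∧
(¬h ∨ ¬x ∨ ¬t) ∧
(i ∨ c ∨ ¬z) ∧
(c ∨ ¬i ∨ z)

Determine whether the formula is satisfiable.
No

No, the formula is not satisfiable.

No assignment of truth values to the variables can make all 32 clauses true simultaneously.

The formula is UNSAT (unsatisfiable).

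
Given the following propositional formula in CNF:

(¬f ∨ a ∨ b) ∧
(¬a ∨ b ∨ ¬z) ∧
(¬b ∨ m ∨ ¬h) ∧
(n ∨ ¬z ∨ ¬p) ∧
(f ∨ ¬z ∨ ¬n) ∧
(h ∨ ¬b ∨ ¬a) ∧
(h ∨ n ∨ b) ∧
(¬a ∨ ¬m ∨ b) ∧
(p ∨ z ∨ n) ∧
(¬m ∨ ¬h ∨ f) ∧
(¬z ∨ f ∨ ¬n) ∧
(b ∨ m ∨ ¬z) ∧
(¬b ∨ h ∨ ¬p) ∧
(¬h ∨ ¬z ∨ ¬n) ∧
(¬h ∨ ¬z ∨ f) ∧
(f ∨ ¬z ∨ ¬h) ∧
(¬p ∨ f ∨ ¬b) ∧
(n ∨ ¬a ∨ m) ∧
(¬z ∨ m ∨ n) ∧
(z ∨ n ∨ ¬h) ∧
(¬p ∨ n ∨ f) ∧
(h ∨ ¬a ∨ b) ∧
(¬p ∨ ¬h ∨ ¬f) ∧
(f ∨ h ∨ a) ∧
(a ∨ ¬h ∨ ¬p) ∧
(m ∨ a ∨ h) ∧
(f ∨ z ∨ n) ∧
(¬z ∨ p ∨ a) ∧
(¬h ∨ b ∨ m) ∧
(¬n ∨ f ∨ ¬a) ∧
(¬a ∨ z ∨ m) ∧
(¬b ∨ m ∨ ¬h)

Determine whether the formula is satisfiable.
Yes

Yes, the formula is satisfiable.

One satisfying assignment is: a=False, z=False, f=True, b=True, m=True, n=True, p=False, h=False

Verification: With this assignment, all 32 clauses evaluate to true.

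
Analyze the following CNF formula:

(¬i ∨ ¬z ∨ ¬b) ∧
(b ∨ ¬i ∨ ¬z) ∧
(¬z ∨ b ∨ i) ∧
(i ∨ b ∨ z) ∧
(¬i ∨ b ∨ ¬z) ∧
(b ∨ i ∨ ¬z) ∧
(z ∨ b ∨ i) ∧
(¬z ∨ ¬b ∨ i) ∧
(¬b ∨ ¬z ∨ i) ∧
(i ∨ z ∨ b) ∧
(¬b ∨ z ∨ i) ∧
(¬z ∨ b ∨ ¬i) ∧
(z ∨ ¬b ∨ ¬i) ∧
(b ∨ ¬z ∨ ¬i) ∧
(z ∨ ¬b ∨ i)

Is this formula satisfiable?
Yes

Yes, the formula is satisfiable.

One satisfying assignment is: z=False, i=True, b=False

Verification: With this assignment, all 15 clauses evaluate to true.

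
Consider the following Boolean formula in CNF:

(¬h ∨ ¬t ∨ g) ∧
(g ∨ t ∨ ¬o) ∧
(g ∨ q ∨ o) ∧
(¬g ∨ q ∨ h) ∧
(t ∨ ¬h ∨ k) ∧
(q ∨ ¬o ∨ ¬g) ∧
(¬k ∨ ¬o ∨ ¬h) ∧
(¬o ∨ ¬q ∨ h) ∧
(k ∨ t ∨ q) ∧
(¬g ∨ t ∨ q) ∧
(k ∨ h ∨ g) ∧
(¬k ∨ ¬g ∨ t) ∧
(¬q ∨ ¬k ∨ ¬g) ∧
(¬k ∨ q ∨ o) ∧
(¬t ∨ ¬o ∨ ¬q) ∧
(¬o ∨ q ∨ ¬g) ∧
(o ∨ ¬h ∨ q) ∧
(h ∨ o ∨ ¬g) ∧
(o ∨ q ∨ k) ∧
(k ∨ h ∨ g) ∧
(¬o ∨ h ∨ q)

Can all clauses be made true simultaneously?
Yes

Yes, the formula is satisfiable.

One satisfying assignment is: o=False, q=True, k=True, g=False, t=False, h=False

Verification: With this assignment, all 21 clauses evaluate to true.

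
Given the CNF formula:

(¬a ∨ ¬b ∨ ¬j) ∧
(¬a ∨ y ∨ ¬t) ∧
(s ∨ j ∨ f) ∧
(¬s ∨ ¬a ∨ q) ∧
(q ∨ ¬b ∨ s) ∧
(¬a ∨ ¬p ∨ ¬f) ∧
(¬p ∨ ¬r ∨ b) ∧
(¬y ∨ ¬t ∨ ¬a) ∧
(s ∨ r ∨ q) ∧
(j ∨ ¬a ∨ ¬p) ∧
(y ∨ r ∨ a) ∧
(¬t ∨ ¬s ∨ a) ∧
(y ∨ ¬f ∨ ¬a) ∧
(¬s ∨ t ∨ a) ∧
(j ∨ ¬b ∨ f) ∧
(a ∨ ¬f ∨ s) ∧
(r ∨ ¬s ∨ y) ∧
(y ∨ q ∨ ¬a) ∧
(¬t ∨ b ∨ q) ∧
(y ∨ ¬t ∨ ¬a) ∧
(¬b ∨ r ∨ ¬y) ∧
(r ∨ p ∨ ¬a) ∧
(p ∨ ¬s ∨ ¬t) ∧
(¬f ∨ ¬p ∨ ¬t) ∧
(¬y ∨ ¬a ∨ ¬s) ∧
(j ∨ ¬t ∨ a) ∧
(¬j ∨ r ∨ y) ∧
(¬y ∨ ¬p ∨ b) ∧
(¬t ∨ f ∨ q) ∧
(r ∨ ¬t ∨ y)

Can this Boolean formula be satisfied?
Yes

Yes, the formula is satisfiable.

One satisfying assignment is: s=False, r=True, t=False, f=False, a=False, j=True, p=False, y=False, q=False, b=False

Verification: With this assignment, all 30 clauses evaluate to true.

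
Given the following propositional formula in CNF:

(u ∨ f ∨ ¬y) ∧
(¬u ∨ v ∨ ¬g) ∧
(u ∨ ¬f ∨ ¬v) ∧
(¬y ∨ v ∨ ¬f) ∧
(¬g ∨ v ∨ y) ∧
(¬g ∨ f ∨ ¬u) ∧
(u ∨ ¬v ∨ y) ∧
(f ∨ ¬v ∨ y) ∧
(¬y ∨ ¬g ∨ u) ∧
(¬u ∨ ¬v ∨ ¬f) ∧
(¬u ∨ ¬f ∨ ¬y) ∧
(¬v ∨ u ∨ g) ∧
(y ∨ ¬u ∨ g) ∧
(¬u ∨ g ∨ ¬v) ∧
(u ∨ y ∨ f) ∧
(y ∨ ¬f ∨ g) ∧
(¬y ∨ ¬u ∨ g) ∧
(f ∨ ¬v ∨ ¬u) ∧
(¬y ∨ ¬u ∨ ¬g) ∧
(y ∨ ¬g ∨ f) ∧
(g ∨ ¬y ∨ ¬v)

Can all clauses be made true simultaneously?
No

No, the formula is not satisfiable.

No assignment of truth values to the variables can make all 21 clauses true simultaneously.

The formula is UNSAT (unsatisfiable).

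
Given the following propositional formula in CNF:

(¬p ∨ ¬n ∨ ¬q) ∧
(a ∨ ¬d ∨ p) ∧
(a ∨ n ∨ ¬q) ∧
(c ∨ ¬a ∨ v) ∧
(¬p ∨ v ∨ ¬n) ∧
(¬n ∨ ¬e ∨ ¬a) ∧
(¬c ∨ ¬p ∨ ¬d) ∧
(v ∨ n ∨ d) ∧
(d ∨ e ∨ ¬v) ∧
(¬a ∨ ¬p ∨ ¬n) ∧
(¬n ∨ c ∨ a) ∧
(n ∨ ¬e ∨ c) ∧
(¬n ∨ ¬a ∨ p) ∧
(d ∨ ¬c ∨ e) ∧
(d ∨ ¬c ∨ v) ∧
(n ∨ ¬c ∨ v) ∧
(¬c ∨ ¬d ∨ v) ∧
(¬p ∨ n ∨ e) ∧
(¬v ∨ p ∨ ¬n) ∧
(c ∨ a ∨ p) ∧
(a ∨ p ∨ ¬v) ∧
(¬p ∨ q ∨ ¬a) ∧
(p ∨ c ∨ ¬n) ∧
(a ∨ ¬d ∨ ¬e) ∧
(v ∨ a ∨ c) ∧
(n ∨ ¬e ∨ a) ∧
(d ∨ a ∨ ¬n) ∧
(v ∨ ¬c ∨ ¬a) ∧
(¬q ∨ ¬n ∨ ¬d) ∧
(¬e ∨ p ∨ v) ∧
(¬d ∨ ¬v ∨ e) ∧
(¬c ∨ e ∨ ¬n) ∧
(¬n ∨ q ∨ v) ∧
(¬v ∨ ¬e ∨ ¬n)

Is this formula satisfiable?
Yes

Yes, the formula is satisfiable.

One satisfying assignment is: p=False, v=True, c=True, d=True, e=True, n=False, q=False, a=True

Verification: With this assignment, all 34 clauses evaluate to true.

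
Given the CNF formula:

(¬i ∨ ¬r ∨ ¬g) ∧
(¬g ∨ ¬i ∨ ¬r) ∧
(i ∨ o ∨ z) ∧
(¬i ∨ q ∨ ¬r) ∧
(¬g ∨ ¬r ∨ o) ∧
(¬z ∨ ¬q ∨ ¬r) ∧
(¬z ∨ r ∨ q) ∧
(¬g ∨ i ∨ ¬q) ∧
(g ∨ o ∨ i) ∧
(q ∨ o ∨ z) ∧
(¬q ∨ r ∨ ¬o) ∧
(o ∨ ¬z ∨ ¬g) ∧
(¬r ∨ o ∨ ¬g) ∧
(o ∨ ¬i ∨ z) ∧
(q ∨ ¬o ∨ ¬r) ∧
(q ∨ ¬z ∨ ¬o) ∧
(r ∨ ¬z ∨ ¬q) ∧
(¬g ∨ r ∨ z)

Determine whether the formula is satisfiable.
Yes

Yes, the formula is satisfiable.

One satisfying assignment is: q=False, o=True, z=False, i=False, g=False, r=False

Verification: With this assignment, all 18 clauses evaluate to true.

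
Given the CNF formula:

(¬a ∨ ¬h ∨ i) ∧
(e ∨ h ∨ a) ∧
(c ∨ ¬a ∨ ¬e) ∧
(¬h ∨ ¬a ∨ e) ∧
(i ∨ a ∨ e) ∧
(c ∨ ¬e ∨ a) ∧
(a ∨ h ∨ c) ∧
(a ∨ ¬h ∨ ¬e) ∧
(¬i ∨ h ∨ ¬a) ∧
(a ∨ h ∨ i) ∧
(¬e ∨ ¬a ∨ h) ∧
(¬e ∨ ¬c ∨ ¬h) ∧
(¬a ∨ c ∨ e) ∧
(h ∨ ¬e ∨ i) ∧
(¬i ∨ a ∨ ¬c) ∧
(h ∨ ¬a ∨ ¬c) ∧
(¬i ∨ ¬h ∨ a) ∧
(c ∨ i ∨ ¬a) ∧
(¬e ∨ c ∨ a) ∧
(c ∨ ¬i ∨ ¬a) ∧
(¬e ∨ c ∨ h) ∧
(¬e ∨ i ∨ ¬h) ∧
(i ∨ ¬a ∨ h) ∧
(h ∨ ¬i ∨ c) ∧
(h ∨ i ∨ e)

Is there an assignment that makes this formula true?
No

No, the formula is not satisfiable.

No assignment of truth values to the variables can make all 25 clauses true simultaneously.

The formula is UNSAT (unsatisfiable).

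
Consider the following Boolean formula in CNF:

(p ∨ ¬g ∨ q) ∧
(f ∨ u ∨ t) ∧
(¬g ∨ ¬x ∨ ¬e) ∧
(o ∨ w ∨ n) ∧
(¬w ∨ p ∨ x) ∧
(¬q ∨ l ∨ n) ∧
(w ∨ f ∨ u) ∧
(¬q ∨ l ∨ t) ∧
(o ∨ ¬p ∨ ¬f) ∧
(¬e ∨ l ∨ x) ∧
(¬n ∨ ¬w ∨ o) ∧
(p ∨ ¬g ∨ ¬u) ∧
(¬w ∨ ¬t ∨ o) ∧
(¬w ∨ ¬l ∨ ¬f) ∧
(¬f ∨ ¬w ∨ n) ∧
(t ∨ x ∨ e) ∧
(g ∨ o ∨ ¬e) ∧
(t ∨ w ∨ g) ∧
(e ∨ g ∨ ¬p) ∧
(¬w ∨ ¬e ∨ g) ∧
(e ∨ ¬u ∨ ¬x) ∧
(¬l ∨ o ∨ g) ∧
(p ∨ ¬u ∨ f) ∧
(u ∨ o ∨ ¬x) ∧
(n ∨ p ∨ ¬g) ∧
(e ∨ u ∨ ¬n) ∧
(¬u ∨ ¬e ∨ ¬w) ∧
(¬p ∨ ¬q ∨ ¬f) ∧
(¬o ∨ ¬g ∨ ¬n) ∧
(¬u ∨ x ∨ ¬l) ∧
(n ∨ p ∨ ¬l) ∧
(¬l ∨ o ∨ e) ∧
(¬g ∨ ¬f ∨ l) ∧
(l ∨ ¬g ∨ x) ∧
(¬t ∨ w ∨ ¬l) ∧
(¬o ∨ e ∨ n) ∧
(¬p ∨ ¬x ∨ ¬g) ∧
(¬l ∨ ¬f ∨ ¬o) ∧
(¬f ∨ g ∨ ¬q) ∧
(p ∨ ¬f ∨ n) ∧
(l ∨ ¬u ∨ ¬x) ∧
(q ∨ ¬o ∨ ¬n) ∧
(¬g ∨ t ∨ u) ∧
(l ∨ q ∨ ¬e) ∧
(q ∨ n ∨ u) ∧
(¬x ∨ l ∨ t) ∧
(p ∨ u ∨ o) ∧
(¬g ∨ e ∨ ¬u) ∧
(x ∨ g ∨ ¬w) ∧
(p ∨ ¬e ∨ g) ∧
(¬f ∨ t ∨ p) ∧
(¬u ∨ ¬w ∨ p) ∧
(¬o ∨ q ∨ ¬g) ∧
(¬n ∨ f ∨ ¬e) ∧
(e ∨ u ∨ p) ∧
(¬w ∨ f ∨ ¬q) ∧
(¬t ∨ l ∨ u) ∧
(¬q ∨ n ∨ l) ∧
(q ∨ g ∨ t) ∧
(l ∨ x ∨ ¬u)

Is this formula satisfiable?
No

No, the formula is not satisfiable.

No assignment of truth values to the variables can make all 60 clauses true simultaneously.

The formula is UNSAT (unsatisfiable).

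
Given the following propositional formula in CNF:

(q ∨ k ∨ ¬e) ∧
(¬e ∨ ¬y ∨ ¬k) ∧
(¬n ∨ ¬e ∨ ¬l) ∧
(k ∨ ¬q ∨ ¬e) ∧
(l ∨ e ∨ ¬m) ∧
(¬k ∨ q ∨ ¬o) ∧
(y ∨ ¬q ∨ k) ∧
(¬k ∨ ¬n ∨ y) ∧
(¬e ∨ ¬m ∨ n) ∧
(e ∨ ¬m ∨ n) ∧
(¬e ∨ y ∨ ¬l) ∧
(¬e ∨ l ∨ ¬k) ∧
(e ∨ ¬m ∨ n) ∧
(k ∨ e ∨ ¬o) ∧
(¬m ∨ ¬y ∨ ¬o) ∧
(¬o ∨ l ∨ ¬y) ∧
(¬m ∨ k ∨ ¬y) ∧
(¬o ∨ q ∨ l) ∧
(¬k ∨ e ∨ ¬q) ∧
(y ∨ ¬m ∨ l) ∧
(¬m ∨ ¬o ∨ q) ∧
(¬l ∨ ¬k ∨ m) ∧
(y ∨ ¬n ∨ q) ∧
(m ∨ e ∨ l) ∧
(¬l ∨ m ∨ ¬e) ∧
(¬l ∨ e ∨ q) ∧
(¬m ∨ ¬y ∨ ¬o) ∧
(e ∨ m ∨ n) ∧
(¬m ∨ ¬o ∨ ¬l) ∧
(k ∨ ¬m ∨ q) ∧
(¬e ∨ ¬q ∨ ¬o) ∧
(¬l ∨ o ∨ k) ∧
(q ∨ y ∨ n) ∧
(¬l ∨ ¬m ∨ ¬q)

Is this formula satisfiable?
No

No, the formula is not satisfiable.

No assignment of truth values to the variables can make all 34 clauses true simultaneously.

The formula is UNSAT (unsatisfiable).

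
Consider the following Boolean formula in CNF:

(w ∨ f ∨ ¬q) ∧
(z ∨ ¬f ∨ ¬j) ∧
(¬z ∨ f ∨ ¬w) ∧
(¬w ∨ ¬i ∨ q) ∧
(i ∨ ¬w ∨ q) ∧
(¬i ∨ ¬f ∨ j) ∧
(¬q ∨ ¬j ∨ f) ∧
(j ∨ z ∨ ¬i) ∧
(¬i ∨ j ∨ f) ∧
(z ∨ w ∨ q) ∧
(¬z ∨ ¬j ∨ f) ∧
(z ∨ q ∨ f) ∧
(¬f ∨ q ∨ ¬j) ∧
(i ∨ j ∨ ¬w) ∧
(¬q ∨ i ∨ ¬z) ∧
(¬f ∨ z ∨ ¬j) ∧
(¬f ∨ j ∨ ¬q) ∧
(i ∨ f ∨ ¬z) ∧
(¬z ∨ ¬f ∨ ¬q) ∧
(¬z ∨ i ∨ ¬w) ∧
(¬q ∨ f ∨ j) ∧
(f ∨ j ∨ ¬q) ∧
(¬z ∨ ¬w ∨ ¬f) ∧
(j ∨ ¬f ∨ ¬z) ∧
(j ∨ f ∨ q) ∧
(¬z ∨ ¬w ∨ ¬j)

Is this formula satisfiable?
No

No, the formula is not satisfiable.

No assignment of truth values to the variables can make all 26 clauses true simultaneously.

The formula is UNSAT (unsatisfiable).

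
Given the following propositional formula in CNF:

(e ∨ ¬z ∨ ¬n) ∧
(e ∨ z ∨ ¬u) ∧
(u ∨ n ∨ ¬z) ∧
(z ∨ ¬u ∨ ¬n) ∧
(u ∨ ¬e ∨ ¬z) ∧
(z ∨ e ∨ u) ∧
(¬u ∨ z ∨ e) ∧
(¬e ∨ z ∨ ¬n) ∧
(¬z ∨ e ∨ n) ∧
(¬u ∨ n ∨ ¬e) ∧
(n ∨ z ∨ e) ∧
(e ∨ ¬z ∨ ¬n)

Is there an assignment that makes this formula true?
Yes

Yes, the formula is satisfiable.

One satisfying assignment is: n=False, e=True, u=False, z=False

Verification: With this assignment, all 12 clauses evaluate to true.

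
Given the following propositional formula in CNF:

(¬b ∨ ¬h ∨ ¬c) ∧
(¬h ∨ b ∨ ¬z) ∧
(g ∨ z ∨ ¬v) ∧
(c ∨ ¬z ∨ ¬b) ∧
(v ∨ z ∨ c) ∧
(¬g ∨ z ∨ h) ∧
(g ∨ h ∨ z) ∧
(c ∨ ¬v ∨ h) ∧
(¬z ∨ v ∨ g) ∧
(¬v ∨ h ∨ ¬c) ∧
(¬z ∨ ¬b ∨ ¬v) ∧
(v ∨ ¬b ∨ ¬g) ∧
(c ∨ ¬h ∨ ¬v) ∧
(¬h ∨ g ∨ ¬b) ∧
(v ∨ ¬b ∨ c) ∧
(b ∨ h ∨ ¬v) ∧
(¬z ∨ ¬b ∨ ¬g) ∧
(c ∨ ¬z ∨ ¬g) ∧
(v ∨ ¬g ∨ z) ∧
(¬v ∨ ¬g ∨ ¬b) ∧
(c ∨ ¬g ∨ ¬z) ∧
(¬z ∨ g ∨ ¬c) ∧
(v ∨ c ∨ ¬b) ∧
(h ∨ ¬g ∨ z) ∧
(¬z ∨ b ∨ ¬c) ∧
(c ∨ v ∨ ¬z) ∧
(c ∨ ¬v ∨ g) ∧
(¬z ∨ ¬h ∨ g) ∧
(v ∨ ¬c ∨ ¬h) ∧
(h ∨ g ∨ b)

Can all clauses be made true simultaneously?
Yes

Yes, the formula is satisfiable.

One satisfying assignment is: z=False, g=True, c=True, b=False, h=True, v=True

Verification: With this assignment, all 30 clauses evaluate to true.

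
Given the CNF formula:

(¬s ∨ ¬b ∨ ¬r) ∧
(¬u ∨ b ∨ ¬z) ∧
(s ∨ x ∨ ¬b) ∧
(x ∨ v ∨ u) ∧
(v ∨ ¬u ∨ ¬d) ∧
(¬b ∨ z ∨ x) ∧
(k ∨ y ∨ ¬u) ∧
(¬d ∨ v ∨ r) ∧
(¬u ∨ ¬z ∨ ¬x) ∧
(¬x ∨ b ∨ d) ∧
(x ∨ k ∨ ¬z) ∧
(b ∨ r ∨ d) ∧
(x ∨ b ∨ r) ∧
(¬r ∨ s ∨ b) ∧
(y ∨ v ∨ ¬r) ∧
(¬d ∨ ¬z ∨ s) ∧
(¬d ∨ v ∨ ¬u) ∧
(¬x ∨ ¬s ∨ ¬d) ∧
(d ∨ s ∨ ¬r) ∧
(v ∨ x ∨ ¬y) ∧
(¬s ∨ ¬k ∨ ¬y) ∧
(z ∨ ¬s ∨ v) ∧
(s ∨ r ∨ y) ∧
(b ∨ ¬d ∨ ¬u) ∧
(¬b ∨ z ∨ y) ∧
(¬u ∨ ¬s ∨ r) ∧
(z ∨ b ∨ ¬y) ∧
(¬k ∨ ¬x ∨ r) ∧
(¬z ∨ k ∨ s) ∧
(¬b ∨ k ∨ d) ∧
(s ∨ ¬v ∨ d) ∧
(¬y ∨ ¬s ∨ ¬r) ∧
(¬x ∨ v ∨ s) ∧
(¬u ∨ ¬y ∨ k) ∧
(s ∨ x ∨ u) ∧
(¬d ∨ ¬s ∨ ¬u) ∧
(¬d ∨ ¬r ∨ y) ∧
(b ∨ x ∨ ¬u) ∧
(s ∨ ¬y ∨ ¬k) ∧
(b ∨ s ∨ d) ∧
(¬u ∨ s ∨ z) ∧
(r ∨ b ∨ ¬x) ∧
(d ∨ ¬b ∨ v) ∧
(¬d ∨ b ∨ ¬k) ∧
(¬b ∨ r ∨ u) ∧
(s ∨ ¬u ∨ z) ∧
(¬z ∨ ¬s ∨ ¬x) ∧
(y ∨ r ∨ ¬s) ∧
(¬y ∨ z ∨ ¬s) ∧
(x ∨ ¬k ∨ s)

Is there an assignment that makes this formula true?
Yes

Yes, the formula is satisfiable.

One satisfying assignment is: x=False, d=False, k=False, b=False, v=True, u=False, s=True, r=True, y=False, z=False

Verification: With this assignment, all 50 clauses evaluate to true.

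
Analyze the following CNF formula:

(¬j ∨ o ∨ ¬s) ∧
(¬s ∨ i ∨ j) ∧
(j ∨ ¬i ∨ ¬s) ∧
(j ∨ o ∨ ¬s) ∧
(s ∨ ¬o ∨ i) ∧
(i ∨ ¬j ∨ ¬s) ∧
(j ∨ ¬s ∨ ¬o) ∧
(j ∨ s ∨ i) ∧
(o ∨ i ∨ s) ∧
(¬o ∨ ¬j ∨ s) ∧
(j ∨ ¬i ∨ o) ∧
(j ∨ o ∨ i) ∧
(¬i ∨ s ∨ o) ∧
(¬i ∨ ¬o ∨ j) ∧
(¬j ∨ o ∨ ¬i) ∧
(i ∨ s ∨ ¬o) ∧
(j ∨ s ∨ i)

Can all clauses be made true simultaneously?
Yes

Yes, the formula is satisfiable.

One satisfying assignment is: i=True, o=True, j=True, s=True

Verification: With this assignment, all 17 clauses evaluate to true.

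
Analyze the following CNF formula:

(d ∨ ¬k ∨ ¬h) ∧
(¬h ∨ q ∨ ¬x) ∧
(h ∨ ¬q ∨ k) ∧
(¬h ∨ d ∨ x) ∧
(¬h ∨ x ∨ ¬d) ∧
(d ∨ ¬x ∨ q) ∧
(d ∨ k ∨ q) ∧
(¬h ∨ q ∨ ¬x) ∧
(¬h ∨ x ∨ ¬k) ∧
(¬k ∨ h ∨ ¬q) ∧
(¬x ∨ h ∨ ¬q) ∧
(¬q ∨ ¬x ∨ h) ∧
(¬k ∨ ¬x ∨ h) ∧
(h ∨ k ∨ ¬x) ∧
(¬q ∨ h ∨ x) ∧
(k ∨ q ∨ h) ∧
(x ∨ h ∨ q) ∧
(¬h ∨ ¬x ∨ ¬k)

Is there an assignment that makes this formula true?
Yes

Yes, the formula is satisfiable.

One satisfying assignment is: h=True, x=True, q=True, d=True, k=False

Verification: With this assignment, all 18 clauses evaluate to true.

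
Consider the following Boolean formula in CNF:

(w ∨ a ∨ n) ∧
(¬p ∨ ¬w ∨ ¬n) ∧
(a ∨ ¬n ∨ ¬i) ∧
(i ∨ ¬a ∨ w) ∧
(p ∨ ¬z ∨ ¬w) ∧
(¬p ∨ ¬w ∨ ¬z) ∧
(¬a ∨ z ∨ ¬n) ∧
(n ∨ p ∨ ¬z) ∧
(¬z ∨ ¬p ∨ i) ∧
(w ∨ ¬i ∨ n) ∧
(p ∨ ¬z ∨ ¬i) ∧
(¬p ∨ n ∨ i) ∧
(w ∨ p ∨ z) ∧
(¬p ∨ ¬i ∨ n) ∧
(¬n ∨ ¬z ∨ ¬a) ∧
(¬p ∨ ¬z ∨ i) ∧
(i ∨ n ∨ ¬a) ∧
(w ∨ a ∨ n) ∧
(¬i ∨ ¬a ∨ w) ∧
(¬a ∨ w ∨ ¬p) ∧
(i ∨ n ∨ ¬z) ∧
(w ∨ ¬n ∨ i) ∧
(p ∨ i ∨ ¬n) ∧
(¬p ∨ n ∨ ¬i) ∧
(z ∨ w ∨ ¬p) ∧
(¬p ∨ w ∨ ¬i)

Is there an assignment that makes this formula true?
Yes

Yes, the formula is satisfiable.

One satisfying assignment is: n=False, z=False, p=False, a=False, i=False, w=True

Verification: With this assignment, all 26 clauses evaluate to true.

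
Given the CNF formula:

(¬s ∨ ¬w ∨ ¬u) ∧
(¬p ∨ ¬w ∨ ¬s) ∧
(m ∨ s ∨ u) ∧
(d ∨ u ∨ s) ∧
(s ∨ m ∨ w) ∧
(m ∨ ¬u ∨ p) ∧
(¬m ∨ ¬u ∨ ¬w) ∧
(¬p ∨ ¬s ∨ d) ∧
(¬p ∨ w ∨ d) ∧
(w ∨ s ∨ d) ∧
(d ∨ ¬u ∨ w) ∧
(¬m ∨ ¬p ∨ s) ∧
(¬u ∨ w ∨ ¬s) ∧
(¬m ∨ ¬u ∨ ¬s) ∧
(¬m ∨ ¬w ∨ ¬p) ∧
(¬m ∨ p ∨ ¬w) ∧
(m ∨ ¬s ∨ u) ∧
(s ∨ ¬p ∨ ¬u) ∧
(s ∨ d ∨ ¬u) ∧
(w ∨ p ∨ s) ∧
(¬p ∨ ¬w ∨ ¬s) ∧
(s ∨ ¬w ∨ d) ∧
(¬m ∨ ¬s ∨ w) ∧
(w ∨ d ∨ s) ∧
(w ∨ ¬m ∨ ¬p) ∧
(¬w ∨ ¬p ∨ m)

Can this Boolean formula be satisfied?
No

No, the formula is not satisfiable.

No assignment of truth values to the variables can make all 26 clauses true simultaneously.

The formula is UNSAT (unsatisfiable).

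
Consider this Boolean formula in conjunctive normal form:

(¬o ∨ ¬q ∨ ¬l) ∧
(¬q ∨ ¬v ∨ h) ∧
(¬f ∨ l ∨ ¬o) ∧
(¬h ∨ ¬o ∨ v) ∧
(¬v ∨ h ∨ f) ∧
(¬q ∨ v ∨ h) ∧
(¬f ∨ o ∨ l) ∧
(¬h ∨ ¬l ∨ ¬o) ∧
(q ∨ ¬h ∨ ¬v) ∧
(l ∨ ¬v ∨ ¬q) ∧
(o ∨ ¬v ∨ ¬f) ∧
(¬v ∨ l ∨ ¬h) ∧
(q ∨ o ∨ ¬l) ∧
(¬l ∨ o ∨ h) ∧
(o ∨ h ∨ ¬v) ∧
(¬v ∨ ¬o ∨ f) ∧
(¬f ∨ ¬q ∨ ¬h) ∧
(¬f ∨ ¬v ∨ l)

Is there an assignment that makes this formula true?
Yes

Yes, the formula is satisfiable.

One satisfying assignment is: v=False, q=False, l=False, o=False, h=False, f=False

Verification: With this assignment, all 18 clauses evaluate to true.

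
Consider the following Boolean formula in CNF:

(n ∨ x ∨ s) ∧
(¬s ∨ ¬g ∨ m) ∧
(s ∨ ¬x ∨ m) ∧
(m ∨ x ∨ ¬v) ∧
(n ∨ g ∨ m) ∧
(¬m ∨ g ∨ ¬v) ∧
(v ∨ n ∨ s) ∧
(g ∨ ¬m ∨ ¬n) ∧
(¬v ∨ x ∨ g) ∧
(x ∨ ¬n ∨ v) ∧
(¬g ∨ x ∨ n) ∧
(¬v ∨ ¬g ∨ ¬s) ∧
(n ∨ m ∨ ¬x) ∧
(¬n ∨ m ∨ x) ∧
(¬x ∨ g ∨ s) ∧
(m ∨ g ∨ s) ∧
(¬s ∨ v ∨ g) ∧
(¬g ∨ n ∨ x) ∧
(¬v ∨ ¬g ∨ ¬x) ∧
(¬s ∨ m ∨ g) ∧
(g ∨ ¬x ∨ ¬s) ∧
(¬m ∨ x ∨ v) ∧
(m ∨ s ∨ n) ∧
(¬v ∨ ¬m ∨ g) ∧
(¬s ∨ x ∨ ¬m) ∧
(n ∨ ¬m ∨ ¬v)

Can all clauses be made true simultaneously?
Yes

Yes, the formula is satisfiable.

One satisfying assignment is: m=True, n=True, v=False, g=True, s=False, x=True

Verification: With this assignment, all 26 clauses evaluate to true.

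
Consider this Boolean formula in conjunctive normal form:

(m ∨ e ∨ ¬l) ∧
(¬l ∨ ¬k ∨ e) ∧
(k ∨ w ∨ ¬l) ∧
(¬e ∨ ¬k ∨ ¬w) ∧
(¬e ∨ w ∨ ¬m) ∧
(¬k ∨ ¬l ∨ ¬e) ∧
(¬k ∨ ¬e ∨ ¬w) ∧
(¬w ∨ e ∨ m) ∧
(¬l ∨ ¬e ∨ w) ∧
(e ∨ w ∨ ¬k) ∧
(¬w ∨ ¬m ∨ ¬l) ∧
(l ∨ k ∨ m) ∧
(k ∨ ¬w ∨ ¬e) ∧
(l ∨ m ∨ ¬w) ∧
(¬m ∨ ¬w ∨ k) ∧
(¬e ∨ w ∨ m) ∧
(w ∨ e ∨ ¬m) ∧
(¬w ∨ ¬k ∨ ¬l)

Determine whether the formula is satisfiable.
Yes

Yes, the formula is satisfiable.

One satisfying assignment is: w=True, l=False, m=True, k=True, e=False

Verification: With this assignment, all 18 clauses evaluate to true.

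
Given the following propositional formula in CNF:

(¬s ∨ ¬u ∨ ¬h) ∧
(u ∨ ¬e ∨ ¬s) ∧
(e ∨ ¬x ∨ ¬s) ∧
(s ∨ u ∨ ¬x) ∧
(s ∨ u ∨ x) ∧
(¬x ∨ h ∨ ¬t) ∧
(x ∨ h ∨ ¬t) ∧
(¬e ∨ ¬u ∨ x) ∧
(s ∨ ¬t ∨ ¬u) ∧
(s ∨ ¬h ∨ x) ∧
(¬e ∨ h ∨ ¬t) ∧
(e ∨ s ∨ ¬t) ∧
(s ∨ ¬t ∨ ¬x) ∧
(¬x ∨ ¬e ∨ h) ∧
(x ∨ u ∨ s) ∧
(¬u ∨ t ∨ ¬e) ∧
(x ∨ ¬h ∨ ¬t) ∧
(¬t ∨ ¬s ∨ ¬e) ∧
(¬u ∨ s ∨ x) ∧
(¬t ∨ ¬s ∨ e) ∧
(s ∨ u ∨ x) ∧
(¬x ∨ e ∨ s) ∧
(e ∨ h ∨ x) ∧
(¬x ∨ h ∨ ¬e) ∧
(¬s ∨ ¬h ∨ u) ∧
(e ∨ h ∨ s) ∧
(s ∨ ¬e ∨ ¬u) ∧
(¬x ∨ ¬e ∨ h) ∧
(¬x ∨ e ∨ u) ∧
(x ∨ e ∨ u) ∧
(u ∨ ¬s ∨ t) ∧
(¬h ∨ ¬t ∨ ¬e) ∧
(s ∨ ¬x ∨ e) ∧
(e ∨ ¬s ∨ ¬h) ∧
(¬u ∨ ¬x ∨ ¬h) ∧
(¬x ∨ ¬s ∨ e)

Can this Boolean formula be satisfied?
No

No, the formula is not satisfiable.

No assignment of truth values to the variables can make all 36 clauses true simultaneously.

The formula is UNSAT (unsatisfiable).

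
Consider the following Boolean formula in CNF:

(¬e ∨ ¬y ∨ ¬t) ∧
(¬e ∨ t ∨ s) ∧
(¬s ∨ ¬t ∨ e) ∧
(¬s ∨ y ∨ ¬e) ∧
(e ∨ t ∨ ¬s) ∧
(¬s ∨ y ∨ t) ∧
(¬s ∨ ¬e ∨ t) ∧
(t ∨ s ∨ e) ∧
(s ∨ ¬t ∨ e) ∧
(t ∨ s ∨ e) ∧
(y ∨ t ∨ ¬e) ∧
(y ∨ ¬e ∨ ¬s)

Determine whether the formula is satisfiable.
Yes

Yes, the formula is satisfiable.

One satisfying assignment is: e=True, t=True, y=False, s=False

Verification: With this assignment, all 12 clauses evaluate to true.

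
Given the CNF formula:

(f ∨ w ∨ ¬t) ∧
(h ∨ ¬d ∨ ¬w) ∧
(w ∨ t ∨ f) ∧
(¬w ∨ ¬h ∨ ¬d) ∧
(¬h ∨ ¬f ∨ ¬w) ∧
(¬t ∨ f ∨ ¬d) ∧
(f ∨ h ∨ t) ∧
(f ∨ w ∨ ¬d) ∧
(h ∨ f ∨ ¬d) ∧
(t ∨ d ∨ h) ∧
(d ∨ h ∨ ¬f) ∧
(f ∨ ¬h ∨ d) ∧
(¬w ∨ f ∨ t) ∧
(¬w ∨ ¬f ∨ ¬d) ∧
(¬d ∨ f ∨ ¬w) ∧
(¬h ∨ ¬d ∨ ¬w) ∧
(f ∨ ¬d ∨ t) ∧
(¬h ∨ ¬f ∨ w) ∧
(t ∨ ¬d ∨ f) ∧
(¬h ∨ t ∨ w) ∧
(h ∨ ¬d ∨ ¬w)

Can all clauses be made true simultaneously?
Yes

Yes, the formula is satisfiable.

One satisfying assignment is: d=True, t=False, f=True, h=False, w=False

Verification: With this assignment, all 21 clauses evaluate to true.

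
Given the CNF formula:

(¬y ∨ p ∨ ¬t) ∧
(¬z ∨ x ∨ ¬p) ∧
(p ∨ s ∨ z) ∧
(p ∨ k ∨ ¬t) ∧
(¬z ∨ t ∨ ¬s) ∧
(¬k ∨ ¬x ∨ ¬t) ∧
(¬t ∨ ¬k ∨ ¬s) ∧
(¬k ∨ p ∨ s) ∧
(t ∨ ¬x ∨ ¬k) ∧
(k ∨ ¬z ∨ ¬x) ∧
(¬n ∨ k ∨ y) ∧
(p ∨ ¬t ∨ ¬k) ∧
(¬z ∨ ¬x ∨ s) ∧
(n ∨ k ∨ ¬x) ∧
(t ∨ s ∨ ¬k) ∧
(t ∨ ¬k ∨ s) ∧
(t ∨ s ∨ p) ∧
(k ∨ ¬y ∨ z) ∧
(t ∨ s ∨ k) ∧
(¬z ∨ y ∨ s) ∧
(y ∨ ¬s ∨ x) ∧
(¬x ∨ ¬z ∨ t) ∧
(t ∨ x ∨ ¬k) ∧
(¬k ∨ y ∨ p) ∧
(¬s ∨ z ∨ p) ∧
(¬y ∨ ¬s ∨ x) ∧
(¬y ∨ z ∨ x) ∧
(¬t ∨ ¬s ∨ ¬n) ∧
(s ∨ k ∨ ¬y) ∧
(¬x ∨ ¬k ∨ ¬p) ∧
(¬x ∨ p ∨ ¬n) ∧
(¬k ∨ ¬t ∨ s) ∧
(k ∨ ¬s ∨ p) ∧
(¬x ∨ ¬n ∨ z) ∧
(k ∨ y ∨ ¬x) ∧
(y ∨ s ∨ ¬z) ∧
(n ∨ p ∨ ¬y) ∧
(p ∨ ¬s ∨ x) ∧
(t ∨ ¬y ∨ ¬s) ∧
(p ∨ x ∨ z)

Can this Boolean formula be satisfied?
Yes

Yes, the formula is satisfiable.

One satisfying assignment is: t=True, p=True, z=False, x=False, y=False, k=False, s=False, n=False

Verification: With this assignment, all 40 clauses evaluate to true.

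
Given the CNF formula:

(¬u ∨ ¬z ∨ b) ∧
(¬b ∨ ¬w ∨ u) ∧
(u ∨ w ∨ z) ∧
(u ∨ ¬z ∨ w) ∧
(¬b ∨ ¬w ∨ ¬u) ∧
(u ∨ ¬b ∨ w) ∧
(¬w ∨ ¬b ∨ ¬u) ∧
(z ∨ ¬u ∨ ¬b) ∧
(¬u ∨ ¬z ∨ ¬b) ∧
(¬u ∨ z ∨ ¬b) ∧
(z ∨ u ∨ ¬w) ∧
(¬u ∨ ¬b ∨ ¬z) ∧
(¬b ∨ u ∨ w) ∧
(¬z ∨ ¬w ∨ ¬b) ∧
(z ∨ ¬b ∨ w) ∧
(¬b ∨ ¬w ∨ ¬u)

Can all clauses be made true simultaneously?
Yes

Yes, the formula is satisfiable.

One satisfying assignment is: z=False, w=False, b=False, u=True

Verification: With this assignment, all 16 clauses evaluate to true.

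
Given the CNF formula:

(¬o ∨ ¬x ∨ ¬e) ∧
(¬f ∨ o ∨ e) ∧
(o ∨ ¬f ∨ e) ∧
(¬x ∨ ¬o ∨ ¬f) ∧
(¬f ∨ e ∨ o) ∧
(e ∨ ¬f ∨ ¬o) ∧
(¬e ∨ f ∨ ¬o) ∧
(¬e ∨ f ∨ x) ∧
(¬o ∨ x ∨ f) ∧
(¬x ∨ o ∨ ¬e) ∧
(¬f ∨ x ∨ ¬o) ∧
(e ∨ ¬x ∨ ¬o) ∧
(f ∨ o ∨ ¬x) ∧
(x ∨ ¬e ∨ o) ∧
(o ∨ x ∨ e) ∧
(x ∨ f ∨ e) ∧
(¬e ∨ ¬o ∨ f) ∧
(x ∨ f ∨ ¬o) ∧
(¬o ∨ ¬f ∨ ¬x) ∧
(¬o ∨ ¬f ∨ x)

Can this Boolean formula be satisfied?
No

No, the formula is not satisfiable.

No assignment of truth values to the variables can make all 20 clauses true simultaneously.

The formula is UNSAT (unsatisfiable).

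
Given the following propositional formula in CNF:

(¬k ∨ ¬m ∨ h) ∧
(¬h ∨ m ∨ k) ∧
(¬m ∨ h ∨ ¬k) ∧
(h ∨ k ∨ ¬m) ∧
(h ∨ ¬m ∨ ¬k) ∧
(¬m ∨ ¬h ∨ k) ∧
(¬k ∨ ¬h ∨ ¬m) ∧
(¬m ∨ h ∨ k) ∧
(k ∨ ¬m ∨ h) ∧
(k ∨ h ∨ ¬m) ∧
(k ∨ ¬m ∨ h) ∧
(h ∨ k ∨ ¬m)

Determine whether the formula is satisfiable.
Yes

Yes, the formula is satisfiable.

One satisfying assignment is: k=False, h=False, m=False

Verification: With this assignment, all 12 clauses evaluate to true.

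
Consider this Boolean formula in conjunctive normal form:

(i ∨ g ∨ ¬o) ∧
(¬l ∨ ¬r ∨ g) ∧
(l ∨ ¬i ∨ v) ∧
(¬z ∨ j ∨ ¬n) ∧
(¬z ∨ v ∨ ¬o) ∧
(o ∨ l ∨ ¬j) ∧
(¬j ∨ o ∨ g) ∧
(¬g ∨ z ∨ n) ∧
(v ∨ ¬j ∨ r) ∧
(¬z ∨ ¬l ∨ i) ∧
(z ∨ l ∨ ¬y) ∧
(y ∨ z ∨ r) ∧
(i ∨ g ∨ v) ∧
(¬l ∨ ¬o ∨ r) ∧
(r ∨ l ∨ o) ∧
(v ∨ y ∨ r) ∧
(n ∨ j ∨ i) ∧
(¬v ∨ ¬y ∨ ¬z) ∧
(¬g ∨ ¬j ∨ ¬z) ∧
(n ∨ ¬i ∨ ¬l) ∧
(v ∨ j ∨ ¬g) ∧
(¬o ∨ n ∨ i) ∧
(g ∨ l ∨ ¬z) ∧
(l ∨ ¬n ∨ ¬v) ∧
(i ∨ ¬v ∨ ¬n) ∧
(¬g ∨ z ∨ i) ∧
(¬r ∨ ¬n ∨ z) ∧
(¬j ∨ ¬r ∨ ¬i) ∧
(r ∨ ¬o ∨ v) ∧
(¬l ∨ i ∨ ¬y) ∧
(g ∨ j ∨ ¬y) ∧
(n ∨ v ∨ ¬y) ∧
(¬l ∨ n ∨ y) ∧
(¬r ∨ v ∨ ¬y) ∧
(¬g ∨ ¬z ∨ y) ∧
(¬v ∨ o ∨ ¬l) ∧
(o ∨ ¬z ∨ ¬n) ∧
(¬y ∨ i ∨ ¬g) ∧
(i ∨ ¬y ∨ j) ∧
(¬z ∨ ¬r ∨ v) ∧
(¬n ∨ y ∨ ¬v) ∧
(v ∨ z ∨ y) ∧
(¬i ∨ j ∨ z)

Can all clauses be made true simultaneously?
No

No, the formula is not satisfiable.

No assignment of truth values to the variables can make all 43 clauses true simultaneously.

The formula is UNSAT (unsatisfiable).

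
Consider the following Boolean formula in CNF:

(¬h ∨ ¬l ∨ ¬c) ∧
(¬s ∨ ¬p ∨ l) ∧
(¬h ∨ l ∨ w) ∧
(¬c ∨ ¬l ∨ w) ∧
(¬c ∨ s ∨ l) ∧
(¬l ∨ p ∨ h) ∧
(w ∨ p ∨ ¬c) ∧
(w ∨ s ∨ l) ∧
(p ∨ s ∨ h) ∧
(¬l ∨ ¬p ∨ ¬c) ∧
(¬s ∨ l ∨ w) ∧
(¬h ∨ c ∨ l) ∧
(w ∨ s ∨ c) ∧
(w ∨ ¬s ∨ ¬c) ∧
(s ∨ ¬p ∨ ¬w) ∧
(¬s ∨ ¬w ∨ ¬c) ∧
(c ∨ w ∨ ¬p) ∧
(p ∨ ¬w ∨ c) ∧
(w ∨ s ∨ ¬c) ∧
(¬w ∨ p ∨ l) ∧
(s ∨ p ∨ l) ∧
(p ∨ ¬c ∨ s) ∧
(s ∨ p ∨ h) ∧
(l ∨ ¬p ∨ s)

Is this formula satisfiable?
Yes

Yes, the formula is satisfiable.

One satisfying assignment is: h=True, s=True, p=False, w=False, c=False, l=True

Verification: With this assignment, all 24 clauses evaluate to true.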